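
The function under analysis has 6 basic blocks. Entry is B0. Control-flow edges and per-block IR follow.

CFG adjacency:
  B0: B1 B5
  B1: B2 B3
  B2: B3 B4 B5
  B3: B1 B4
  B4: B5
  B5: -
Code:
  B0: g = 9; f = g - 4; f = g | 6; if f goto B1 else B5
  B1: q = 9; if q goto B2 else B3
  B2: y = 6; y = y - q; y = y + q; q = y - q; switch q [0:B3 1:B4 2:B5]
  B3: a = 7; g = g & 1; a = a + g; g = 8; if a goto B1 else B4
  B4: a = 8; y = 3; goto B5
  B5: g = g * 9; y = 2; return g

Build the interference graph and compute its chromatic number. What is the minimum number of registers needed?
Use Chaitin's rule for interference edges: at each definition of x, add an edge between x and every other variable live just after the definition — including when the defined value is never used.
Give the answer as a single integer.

Answer: 3

Analysis:
Block summaries:
  B0: def={f,g} ue=∅
  B1: def={q} ue=∅
  B2: def={q,y} ue={q}
  B3: def={a,g} ue={g}
  B4: def={a,y} ue=∅
  B5: def={g,y} ue={g}

Backward fixpoint:
  B0 li=∅ lo={g}
  B1 li={g} lo={g,q}
  B2 li={g,q} lo={g}
  B3 li={g} lo={g}
  B4 li={g} lo={g}
  B5 li={g} lo=∅

Interfere edges:
  a: {g}
  f: {g}
  g: {a,f,q,y}
  q: {g,y}
  y: {g,q}

Chromatic number:
  {g,q,y} pairwise interfere (3-clique) ⇒ χ ≥ 3
  assign a→R1 f→R1 g→R0 q→R1 y→R2 — no edge inside a register ⇒ χ ≤ 3
  χ = 3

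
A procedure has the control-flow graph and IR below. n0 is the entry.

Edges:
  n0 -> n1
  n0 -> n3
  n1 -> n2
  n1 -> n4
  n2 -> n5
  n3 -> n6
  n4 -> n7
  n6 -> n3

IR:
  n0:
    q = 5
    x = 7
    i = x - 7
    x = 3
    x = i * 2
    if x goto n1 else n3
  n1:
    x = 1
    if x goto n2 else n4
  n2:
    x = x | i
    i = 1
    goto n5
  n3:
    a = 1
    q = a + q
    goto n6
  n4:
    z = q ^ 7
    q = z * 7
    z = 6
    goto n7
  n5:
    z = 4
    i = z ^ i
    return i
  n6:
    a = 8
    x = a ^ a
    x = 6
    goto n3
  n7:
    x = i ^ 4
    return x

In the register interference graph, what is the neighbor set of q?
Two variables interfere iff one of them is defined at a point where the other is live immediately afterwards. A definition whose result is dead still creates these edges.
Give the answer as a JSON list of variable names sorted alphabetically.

def/use:
  n0: {i,q,x} / ∅
  n1: {x} / ∅
  n2: {i,x} / {i,x}
  n3: {a,q} / {q}
  n4: {q,z} / {q}
  n5: {i,z} / {i}
  n6: {a,x} / ∅
  n7: {x} / {i}

Backward fixpoint:
  live n0: ∅→{i,q}
  live n1: {i,q}→{i,q,x}
  live n2: {i,x}→{i}
  live n3: {q}→{q}
  live n4: {i,q}→{i}
  live n5: {i}→∅
  live n6: {q}→{q}
  live n7: {i}→∅

Interfere edges:
  a↔{q}
  i↔{q,x,z}
  q↔{a,i,x}
  x↔{i,q}
  z↔{i}

N(q) = ["a", "i", "x"]

Answer: ["a", "i", "x"]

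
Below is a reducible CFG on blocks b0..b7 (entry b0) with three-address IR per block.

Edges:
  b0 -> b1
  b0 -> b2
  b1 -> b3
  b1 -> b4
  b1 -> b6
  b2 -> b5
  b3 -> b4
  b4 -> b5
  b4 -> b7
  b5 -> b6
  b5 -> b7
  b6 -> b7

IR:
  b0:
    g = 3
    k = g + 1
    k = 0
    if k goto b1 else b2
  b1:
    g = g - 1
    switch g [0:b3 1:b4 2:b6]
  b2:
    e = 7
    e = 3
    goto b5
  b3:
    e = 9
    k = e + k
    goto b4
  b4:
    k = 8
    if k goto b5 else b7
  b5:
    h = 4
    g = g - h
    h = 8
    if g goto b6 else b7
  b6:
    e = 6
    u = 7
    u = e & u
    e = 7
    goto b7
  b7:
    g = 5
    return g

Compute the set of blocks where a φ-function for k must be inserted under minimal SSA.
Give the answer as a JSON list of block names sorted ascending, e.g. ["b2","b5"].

idom tree: b1←b0 b2←b0 b3←b1 b4←b1 b5←b0 b6←b0 b7←b0
Join-block Dom:
  b4: preds {b1,b3}: {b0,b1} ∩ {b0,b1,b3} = {b0,b1}; idom=b1
  b5: preds {b2,b4}: {b0,b2} ∩ {b0,b1,b4} = {b0}; idom=b0
  b6: preds {b1,b5}: {b0,b1} ∩ {b0,b5} = {b0}; idom=b0
  b7: preds {b4,b5,b6}: {b0,b1,b4} ∩ {b0,b5} ∩ {b0,b6} = {b0}; idom=b0

Frontier:
  b4←b1: walk · to b1
  b4←b3: walk b3 to b1
  b5←b2: walk b2 to b0
  b5←b4: walk b4→b1 to b0
  b6←b1: walk b1 to b0
  b6←b5: walk b5 to b0
  b7←b4: walk b4→b1 to b0
  b7←b5: walk b5 to b0
  b7←b6: walk b6 to b0
  DF(b0)=∅
  DF(b1)={b5,b6,b7}
  DF(b2)={b5}
  DF(b3)={b4}
  DF(b4)={b5,b7}
  DF(b5)={b6,b7}
  DF(b6)={b7}
  DF(b7)=∅

φ for k: defs {b0,b3,b4}
  DF⁺ = {b4,b5,b6,b7}

Answer: ["b4", "b5", "b6", "b7"]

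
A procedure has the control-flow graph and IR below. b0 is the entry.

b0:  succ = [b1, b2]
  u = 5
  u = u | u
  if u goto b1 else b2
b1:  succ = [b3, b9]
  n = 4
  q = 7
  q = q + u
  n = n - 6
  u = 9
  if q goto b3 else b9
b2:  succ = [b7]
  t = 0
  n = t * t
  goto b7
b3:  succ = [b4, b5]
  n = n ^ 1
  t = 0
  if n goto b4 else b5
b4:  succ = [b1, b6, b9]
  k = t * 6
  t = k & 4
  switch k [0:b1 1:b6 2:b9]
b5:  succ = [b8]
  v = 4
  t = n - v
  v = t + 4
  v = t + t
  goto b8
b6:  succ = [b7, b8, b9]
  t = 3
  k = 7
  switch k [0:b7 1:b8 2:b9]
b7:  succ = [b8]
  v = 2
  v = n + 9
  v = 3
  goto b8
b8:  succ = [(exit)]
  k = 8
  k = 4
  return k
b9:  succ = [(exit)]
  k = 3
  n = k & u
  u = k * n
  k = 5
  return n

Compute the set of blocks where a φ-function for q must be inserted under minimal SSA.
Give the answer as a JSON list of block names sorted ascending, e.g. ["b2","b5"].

Answer: ["b1", "b7", "b8"]

Analysis:
idom tree: b1←b0 b2←b0 b3←b1 b4←b3 b5←b3 b6←b4 b7←b0 b8←b0 b9←b1
Join-block Dom:
  b1: preds {b0,b4}: {b0} ∩ {b0,b1,b3,b4} = {b0}; idom=b0
  b7: preds {b2,b6}: {b0,b2} ∩ {b0,b1,b3,b4,b6} = {b0}; idom=b0
  b8: preds {b5,b6,b7}: {b0,b1,b3,b5} ∩ {b0,b1,b3,b4,b6} ∩ {b0,b7} = {b0}; idom=b0
  b9: preds {b1,b4,b6}: {b0,b1} ∩ {b0,b1,b3,b4} ∩ {b0,b1,b3,b4,b6} = {b0,b1}; idom=b1

DF derivation:
  join b1 pred b0: · stop@b0
  join b1 pred b4: b4→b3→b1 stop@b0
  join b7 pred b2: b2 stop@b0
  join b7 pred b6: b6→b4→b3→b1 stop@b0
  join b8 pred b5: b5→b3→b1 stop@b0
  join b8 pred b6: b6→b4→b3→b1 stop@b0
  join b8 pred b7: b7 stop@b0
  join b9 pred b1: · stop@b1
  join b9 pred b4: b4→b3 stop@b1
  join b9 pred b6: b6→b4→b3 stop@b1
  b0 → ∅
  b1 → {b1,b7,b8}
  b2 → {b7}
  b3 → {b1,b7,b8,b9}
  b4 → {b1,b7,b8,b9}
  b5 → {b8}
  b6 → {b7,b8,b9}
  b7 → {b8}
  b8 → ∅
  b9 → ∅

φ for q: defs {b1}
  DF⁺ = {b1,b7,b8}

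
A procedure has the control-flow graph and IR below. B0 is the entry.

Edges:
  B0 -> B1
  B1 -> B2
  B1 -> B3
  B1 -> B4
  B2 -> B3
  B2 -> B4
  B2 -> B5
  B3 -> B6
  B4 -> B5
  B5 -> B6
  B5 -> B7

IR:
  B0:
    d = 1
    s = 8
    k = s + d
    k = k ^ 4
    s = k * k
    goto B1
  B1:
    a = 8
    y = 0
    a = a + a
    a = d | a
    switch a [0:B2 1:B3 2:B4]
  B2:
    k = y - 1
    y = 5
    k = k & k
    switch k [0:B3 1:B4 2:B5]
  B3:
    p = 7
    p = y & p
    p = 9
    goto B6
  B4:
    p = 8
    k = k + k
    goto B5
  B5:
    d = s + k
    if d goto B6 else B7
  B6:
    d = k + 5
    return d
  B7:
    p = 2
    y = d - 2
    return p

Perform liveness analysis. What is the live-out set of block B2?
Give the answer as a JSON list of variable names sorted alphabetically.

Answer: ["k", "s", "y"]

Working:
def/use:
  B0 def {d,k,s} use ∅
  B1 def {a,y} use {d}
  B2 def {k,y} use {y}
  B3 def {p} use {y}
  B4 def {k,p} use {k}
  B5 def {d} use {k,s}
  B6 def {d} use {k}
  B7 def {p,y} use {d}

Live sets:
  B0 li=∅ lo={d,k,s}
  B1 li={d,k,s} lo={k,s,y}
  B2 li={s,y} lo={k,s,y}
  B3 li={k,y} lo={k}
  B4 li={k,s} lo={k,s}
  B5 li={k,s} lo={d,k}
  B6 li={k} lo=∅
  B7 li={d} lo=∅

live-out(B2) = ["k", "s", "y"]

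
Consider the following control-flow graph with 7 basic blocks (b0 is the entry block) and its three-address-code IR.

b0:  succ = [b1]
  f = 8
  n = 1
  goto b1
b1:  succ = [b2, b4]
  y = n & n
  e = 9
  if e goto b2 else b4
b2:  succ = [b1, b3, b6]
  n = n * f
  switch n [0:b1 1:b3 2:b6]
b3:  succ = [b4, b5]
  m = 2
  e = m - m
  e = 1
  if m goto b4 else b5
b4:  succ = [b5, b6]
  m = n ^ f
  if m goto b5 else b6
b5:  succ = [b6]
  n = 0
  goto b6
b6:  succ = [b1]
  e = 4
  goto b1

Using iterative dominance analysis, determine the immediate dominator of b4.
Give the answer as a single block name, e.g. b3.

idom tree: b1←b0 b2←b1 b3←b2 b4←b1 b5←b1 b6←b1
Join-block Dom:
  b1: preds {b0,b2,b6}: {b0} ∩ {b0,b1,b2} ∩ {b0,b1,b6} = {b0}; idom=b0
  b4: preds {b1,b3}: {b0,b1} ∩ {b0,b1,b2,b3} = {b0,b1}; idom=b1
  b5: preds {b3,b4}: {b0,b1,b2,b3} ∩ {b0,b1,b4} = {b0,b1}; idom=b1
  b6: preds {b2,b4,b5}: {b0,b1,b2} ∩ {b0,b1,b4} ∩ {b0,b1,b5} = {b0,b1}; idom=b1

idom(b4) = b1

Answer: b1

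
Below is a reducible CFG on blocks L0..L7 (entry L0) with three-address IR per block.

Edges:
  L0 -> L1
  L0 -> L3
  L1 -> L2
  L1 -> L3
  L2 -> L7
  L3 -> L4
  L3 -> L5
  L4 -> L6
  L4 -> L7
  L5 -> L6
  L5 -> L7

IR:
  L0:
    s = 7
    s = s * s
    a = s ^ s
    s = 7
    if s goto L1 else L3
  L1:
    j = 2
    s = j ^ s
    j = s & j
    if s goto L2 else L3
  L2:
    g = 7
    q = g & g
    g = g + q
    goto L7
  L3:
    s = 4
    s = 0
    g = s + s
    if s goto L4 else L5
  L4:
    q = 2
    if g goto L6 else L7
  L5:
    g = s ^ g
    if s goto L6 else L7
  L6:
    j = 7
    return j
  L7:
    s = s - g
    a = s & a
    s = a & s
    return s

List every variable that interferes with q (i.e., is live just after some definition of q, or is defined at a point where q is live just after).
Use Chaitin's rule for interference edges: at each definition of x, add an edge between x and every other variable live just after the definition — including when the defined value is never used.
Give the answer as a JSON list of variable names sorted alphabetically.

Answer: ["a", "g", "s"]

Derivation:
Per-block:
  L0: def={a,s} ue=∅
  L1: def={j,s} ue={s}
  L2: def={g,q} ue=∅
  L3: def={g,s} ue=∅
  L4: def={q} ue={g}
  L5: def={g} ue={g,s}
  L6: def={j} ue=∅
  L7: def={a,s} ue={a,g,s}

Live sets:
  live L0: ∅→{a,s}
  live L1: {a,s}→{a,s}
  live L2: {a,s}→{a,g,s}
  live L3: {a}→{a,g,s}
  live L4: {a,g,s}→{a,g,s}
  live L5: {a,g,s}→{a,g,s}
  live L6: ∅→∅
  live L7: {a,g,s}→∅

Interference:
  a — {g,j,q,s}
  g — {a,q,s}
  j — {a,s}
  q — {a,g,s}
  s — {a,g,j,q}

N(q) = ["a", "g", "s"]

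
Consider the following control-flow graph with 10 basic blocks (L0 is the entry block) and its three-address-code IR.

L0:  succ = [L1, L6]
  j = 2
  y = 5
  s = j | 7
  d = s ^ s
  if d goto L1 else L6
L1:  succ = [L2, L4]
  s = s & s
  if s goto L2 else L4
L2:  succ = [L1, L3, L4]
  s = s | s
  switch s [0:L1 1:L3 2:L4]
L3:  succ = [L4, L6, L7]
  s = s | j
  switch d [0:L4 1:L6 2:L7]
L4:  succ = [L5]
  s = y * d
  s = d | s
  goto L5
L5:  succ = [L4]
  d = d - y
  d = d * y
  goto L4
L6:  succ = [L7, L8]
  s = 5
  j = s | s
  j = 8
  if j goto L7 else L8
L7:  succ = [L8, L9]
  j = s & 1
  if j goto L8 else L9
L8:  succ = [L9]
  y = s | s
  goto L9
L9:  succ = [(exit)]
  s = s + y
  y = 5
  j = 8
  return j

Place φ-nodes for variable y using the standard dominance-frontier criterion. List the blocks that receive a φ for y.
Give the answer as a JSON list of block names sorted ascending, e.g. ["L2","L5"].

Answer: ["L9"]

Working:
idom tree: L1←L0 L2←L1 L3←L2 L4←L1 L5←L4 L6←L0 L7←L0 L8←L0 L9←L0
Join-block Dom:
  L1: preds {L0,L2}: {L0} ∩ {L0,L1,L2} = {L0}; idom=L0
  L4: preds {L1,L2,L3,L5}: {L0,L1} ∩ {L0,L1,L2} ∩ {L0,L1,L2,L3} ∩ {L0,L1,L4,L5} = {L0,L1}; idom=L1
  L6: preds {L0,L3}: {L0} ∩ {L0,L1,L2,L3} = {L0}; idom=L0
  L7: preds {L3,L6}: {L0,L1,L2,L3} ∩ {L0,L6} = {L0}; idom=L0
  L8: preds {L6,L7}: {L0,L6} ∩ {L0,L7} = {L0}; idom=L0
  L9: preds {L7,L8}: {L0,L7} ∩ {L0,L8} = {L0}; idom=L0

DF walk-up:
  L1←L0: walk · to L0
  L1←L2: walk L2→L1 to L0
  L4←L1: walk · to L1
  L4←L2: walk L2 to L1
  L4←L3: walk L3→L2 to L1
  L4←L5: walk L5→L4 to L1
  L6←L0: walk · to L0
  L6←L3: walk L3→L2→L1 to L0
  L7←L3: walk L3→L2→L1 to L0
  L7←L6: walk L6 to L0
  L8←L6: walk L6 to L0
  L8←L7: walk L7 to L0
  L9←L7: walk L7 to L0
  L9←L8: walk L8 to L0
  DF(L0)=∅
  DF(L1)={L1,L6,L7}
  DF(L2)={L1,L4,L6,L7}
  DF(L3)={L4,L6,L7}
  DF(L4)={L4}
  DF(L5)={L4}
  DF(L6)={L7,L8}
  DF(L7)={L8,L9}
  DF(L8)={L9}
  DF(L9)=∅

φ for y: defs {L0,L8,L9}
  DF⁺ = {L9}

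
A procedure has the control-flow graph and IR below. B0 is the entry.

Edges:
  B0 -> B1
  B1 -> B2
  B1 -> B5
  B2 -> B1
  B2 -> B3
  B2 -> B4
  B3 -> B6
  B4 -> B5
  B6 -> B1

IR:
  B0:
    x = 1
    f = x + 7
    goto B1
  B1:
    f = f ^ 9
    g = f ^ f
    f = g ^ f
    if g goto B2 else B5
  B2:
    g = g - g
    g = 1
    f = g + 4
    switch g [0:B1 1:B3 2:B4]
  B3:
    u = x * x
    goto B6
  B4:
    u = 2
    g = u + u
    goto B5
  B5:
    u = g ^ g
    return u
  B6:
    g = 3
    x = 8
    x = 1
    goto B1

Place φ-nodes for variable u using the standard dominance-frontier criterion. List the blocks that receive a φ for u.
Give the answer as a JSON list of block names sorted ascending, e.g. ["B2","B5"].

idom tree: B1←B0 B2←B1 B3←B2 B4←B2 B5←B1 B6←B3
Dom at joins:
  B1: preds {B0,B2,B6}: {B0} ∩ {B0,B1,B2} ∩ {B0,B1,B2,B3,B6} = {B0}; idom=B0
  B5: preds {B1,B4}: {B0,B1} ∩ {B0,B1,B2,B4} = {B0,B1}; idom=B1

Frontier:
  join B1 pred B0: · stop@B0
  join B1 pred B2: B2→B1 stop@B0
  join B1 pred B6: B6→B3→B2→B1 stop@B0
  join B5 pred B1: · stop@B1
  join B5 pred B4: B4→B2 stop@B1
  DF(B0)=∅
  DF(B1)={B1}
  DF(B2)={B1,B5}
  DF(B3)={B1}
  DF(B4)={B5}
  DF(B5)=∅
  DF(B6)={B1}

φ for u: defs {B3,B4,B5}
  DF⁺ = {B1,B5}

Answer: ["B1", "B5"]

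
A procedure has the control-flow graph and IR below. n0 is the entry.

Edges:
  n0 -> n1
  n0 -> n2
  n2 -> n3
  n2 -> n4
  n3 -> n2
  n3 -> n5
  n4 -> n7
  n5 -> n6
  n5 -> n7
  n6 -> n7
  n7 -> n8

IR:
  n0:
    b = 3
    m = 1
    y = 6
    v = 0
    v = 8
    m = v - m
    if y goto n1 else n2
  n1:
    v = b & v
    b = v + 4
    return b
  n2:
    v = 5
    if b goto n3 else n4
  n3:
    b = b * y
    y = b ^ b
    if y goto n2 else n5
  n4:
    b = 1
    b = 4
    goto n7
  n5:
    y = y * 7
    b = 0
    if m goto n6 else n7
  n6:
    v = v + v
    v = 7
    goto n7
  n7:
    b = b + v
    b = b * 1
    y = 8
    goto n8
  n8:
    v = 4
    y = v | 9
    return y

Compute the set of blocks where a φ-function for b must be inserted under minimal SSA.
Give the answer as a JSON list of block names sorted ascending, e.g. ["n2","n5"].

idom tree: n1←n0 n2←n0 n3←n2 n4←n2 n5←n3 n6←n5 n7←n2 n8←n7
Dom at joins:
  n2: preds {n0,n3}: {n0} ∩ {n0,n2,n3} = {n0}; idom=n0
  n7: preds {n4,n5,n6}: {n0,n2,n4} ∩ {n0,n2,n3,n5} ∩ {n0,n2,n3,n5,n6} = {n0,n2}; idom=n2

Frontier:
  n2←n0: walk · to n0
  n2←n3: walk n3→n2 to n0
  n7←n4: walk n4 to n2
  n7←n5: walk n5→n3 to n2
  n7←n6: walk n6→n5→n3 to n2
  n0 → ∅
  n1 → ∅
  n2 → {n2}
  n3 → {n2,n7}
  n4 → {n7}
  n5 → {n7}
  n6 → {n7}
  n7 → ∅
  n8 → ∅

φ for b: defs {n0,n1,n3,n4,n5,n7}
  DF⁺ = {n2,n7}

Answer: ["n2", "n7"]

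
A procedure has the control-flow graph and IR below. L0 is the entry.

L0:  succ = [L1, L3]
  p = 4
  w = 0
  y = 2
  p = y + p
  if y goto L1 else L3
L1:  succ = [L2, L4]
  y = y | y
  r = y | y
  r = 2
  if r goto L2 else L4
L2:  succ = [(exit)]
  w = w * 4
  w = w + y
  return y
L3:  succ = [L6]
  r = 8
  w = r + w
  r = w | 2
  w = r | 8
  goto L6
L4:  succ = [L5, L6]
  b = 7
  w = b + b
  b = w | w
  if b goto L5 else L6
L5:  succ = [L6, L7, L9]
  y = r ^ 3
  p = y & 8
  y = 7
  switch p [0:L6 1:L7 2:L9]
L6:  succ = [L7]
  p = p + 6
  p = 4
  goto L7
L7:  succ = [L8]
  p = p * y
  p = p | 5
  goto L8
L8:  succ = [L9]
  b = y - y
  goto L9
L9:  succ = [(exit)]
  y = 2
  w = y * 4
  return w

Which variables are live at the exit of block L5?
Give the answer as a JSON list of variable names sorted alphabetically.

Block summaries:
  L0: def={p,w,y} ue=∅
  L1: def={r,y} ue={y}
  L2: def={w} ue={w,y}
  L3: def={r,w} ue={w}
  L4: def={b,w} ue=∅
  L5: def={p,y} ue={r}
  L6: def={p} ue={p}
  L7: def={p} ue={p,y}
  L8: def={b} ue={y}
  L9: def={w,y} ue=∅

Backward fixpoint:
  live L0: ∅→{p,w,y}
  live L1: {p,w,y}→{p,r,w,y}
  live L2: {w,y}→∅
  live L3: {p,w,y}→{p,y}
  live L4: {p,r,y}→{p,r,y}
  live L5: {r}→{p,y}
  live L6: {p,y}→{p,y}
  live L7: {p,y}→{y}
  live L8: {y}→∅
  live L9: ∅→∅

live-out(L5) = ["p", "y"]

Answer: ["p", "y"]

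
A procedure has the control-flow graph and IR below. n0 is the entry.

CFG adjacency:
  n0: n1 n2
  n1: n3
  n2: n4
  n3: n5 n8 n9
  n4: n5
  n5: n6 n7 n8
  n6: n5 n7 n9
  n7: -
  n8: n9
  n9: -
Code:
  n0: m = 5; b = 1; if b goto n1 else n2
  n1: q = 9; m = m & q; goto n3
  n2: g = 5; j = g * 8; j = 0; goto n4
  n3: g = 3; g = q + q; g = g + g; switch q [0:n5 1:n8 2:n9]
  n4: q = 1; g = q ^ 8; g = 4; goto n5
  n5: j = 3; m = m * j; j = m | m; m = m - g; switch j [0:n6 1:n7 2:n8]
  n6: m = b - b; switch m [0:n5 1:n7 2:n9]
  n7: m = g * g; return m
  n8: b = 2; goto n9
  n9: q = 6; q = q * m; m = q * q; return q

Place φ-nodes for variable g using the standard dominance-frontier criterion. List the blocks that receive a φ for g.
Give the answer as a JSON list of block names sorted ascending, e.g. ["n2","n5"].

Answer: ["n5", "n8", "n9"]

Derivation:
idom tree: n1←n0 n2←n0 n3←n1 n4←n2 n5←n0 n6←n5 n7←n5 n8←n0 n9←n0
Dom∩ at merges:
  n5: preds {n3,n4,n6}: {n0,n1,n3} ∩ {n0,n2,n4} ∩ {n0,n5,n6} = {n0}; idom=n0
  n7: preds {n5,n6}: {n0,n5} ∩ {n0,n5,n6} = {n0,n5}; idom=n5
  n8: preds {n3,n5}: {n0,n1,n3} ∩ {n0,n5} = {n0}; idom=n0
  n9: preds {n3,n6,n8}: {n0,n1,n3} ∩ {n0,n5,n6} ∩ {n0,n8} = {n0}; idom=n0

DF walk-up:
  join n5 pred n3: n3→n1 stop@n0
  join n5 pred n4: n4→n2 stop@n0
  join n5 pred n6: n6→n5 stop@n0
  join n7 pred n5: · stop@n5
  join n7 pred n6: n6 stop@n5
  join n8 pred n3: n3→n1 stop@n0
  join n8 pred n5: n5 stop@n0
  join n9 pred n3: n3→n1 stop@n0
  join n9 pred n6: n6→n5 stop@n0
  join n9 pred n8: n8 stop@n0
  n0: DF=∅
  n1: DF={n5,n8,n9}
  n2: DF={n5}
  n3: DF={n5,n8,n9}
  n4: DF={n5}
  n5: DF={n5,n8,n9}
  n6: DF={n5,n7,n9}
  n7: DF=∅
  n8: DF={n9}
  n9: DF=∅

φ for g: defs {n2,n3,n4}
  DF⁺ = {n5,n8,n9}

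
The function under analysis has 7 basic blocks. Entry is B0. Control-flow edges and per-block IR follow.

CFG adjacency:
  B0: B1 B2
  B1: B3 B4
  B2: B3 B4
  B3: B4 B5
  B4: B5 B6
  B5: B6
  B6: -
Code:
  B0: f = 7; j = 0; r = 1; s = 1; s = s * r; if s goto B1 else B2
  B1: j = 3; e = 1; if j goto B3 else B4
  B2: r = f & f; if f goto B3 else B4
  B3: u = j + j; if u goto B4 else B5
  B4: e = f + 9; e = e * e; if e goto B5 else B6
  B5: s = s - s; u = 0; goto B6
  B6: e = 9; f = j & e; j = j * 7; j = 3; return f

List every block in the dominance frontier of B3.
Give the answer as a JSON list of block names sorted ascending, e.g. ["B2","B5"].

Answer: ["B4", "B5"]

Analysis:
idom tree: B1←B0 B2←B0 B3←B0 B4←B0 B5←B0 B6←B0
Join-block Dom:
  B3: preds {B1,B2}: {B0,B1} ∩ {B0,B2} = {B0}; idom=B0
  B4: preds {B1,B2,B3}: {B0,B1} ∩ {B0,B2} ∩ {B0,B3} = {B0}; idom=B0
  B5: preds {B3,B4}: {B0,B3} ∩ {B0,B4} = {B0}; idom=B0
  B6: preds {B4,B5}: {B0,B4} ∩ {B0,B5} = {B0}; idom=B0

DF derivation:
  B3←B1: walk B1 to B0
  B3←B2: walk B2 to B0
  B4←B1: walk B1 to B0
  B4←B2: walk B2 to B0
  B4←B3: walk B3 to B0
  B5←B3: walk B3 to B0
  B5←B4: walk B4 to B0
  B6←B4: walk B4 to B0
  B6←B5: walk B5 to B0
  B0: DF=∅
  B1: DF={B3,B4}
  B2: DF={B3,B4}
  B3: DF={B4,B5}
  B4: DF={B5,B6}
  B5: DF={B6}
  B6: DF=∅

DF(B3) = ["B4", "B5"]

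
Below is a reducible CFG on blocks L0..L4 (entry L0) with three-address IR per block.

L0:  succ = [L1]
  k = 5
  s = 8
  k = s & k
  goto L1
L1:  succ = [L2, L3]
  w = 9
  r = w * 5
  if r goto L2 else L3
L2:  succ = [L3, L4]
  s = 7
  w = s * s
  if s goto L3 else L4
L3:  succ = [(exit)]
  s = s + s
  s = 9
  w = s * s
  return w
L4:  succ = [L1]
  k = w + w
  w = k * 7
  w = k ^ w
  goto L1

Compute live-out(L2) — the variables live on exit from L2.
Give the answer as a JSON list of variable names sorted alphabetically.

Per-block:
  L0: def={k,s} ue=∅
  L1: def={r,w} ue=∅
  L2: def={s,w} ue=∅
  L3: def={s,w} ue={s}
  L4: def={k,w} ue={w}

Live sets:
  L0 li=∅ lo={s}
  L1 li={s} lo={s}
  L2 li=∅ lo={s,w}
  L3 li={s} lo=∅
  L4 li={s,w} lo={s}

live-out(L2) = ["s", "w"]

Answer: ["s", "w"]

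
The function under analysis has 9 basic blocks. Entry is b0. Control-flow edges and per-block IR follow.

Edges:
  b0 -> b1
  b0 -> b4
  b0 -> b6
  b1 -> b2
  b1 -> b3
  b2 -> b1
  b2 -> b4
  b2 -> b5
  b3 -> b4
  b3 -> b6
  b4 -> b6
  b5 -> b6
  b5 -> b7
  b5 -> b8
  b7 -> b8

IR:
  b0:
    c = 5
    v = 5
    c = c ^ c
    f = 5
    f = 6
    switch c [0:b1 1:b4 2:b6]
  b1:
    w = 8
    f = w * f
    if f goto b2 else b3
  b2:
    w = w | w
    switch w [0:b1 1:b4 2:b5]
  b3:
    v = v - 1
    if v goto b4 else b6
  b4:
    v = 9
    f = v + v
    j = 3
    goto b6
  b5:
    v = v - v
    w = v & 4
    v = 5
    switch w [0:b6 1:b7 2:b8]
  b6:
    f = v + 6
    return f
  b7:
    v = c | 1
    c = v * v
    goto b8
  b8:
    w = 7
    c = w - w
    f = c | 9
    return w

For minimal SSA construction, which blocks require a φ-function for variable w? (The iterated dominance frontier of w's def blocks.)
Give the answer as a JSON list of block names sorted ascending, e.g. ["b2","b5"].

idom tree: b1←b0 b2←b1 b3←b1 b4←b0 b5←b2 b6←b0 b7←b5 b8←b5
Join-block Dom:
  b1: preds {b0,b2}: {b0} ∩ {b0,b1,b2} = {b0}; idom=b0
  b4: preds {b0,b2,b3}: {b0} ∩ {b0,b1,b2} ∩ {b0,b1,b3} = {b0}; idom=b0
  b6: preds {b0,b3,b4,b5}: {b0} ∩ {b0,b1,b3} ∩ {b0,b4} ∩ {b0,b1,b2,b5} = {b0}; idom=b0
  b8: preds {b5,b7}: {b0,b1,b2,b5} ∩ {b0,b1,b2,b5,b7} = {b0,b1,b2,b5}; idom=b5

DF walk-up:
  b1←b0: walk · to b0
  b1←b2: walk b2→b1 to b0
  b4←b0: walk · to b0
  b4←b2: walk b2→b1 to b0
  b4←b3: walk b3→b1 to b0
  b6←b0: walk · to b0
  b6←b3: walk b3→b1 to b0
  b6←b4: walk b4 to b0
  b6←b5: walk b5→b2→b1 to b0
  b8←b5: walk · to b5
  b8←b7: walk b7 to b5
  DF(b0)=∅
  DF(b1)={b1,b4,b6}
  DF(b2)={b1,b4,b6}
  DF(b3)={b4,b6}
  DF(b4)={b6}
  DF(b5)={b6}
  DF(b6)=∅
  DF(b7)={b8}
  DF(b8)=∅

φ for w: defs {b1,b2,b5,b8}
  DF⁺ = {b1,b4,b6}

Answer: ["b1", "b4", "b6"]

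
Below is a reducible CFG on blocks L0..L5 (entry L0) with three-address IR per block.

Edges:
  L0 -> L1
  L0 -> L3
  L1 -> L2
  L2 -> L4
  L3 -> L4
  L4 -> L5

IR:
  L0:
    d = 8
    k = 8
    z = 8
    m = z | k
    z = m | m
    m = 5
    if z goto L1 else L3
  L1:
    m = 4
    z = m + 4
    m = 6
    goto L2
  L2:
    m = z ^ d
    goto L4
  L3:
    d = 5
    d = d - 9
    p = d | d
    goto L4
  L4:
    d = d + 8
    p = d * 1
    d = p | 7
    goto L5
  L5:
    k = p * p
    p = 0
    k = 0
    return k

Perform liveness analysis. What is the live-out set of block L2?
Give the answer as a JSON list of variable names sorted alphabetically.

Per-block:
  L0 def {d,k,m,z} use ∅
  L1 def {m,z} use ∅
  L2 def {m} use {d,z}
  L3 def {d,p} use ∅
  L4 def {d,p} use {d}
  L5 def {k,p} use {p}

Live sets:
  live L0: ∅→{d}
  live L1: {d}→{d,z}
  live L2: {d,z}→{d}
  live L3: ∅→{d}
  live L4: {d}→{p}
  live L5: {p}→∅

live-out(L2) = ["d"]

Answer: ["d"]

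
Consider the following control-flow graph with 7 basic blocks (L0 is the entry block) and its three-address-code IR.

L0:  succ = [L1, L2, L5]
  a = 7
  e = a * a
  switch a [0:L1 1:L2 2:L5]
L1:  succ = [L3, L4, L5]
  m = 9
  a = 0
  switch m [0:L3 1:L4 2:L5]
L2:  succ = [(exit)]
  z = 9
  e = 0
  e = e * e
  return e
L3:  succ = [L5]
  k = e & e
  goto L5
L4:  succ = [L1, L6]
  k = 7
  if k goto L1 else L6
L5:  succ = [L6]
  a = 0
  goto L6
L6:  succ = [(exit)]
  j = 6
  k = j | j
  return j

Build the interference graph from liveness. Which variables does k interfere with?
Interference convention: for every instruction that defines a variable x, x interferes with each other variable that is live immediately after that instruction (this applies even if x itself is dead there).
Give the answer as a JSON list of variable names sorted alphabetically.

def/use:
  L0 def {a,e} use ∅
  L1 def {a,m} use ∅
  L2 def {e,z} use ∅
  L3 def {k} use {e}
  L4 def {k} use ∅
  L5 def {a} use ∅
  L6 def {j,k} use ∅

Liveness:
  live L0: ∅→{e}
  live L1: {e}→{e}
  live L2: ∅→∅
  live L3: {e}→∅
  live L4: {e}→{e}
  live L5: ∅→∅
  live L6: ∅→∅

Interference:
  a: {e,m}
  e: {a,k,m}
  j: {k}
  k: {e,j}
  m: {a,e}
  z: ∅

N(k) = ["e", "j"]

Answer: ["e", "j"]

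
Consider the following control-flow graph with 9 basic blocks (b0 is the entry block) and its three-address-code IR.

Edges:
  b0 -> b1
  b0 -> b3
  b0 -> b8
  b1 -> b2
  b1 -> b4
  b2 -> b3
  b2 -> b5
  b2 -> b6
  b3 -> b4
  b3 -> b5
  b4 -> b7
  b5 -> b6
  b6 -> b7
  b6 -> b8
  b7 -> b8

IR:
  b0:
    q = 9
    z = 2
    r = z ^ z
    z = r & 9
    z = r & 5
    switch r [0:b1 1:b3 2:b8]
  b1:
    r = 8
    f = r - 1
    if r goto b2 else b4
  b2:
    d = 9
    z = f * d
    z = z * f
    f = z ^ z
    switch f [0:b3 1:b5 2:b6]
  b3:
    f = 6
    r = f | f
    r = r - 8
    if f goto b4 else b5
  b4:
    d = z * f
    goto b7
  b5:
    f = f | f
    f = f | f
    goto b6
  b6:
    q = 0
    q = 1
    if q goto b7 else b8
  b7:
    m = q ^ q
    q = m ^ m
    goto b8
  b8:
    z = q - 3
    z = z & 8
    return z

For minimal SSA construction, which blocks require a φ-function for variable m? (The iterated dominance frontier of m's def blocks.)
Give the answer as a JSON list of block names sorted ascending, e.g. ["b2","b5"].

idom tree: b1←b0 b2←b1 b3←b0 b4←b0 b5←b0 b6←b0 b7←b0 b8←b0
Dom at joins:
  b3: preds {b0,b2}: {b0} ∩ {b0,b1,b2} = {b0}; idom=b0
  b4: preds {b1,b3}: {b0,b1} ∩ {b0,b3} = {b0}; idom=b0
  b5: preds {b2,b3}: {b0,b1,b2} ∩ {b0,b3} = {b0}; idom=b0
  b6: preds {b2,b5}: {b0,b1,b2} ∩ {b0,b5} = {b0}; idom=b0
  b7: preds {b4,b6}: {b0,b4} ∩ {b0,b6} = {b0}; idom=b0
  b8: preds {b0,b6,b7}: {b0} ∩ {b0,b6} ∩ {b0,b7} = {b0}; idom=b0

DF derivation:
  b3←b0: walk · to b0
  b3←b2: walk b2→b1 to b0
  b4←b1: walk b1 to b0
  b4←b3: walk b3 to b0
  b5←b2: walk b2→b1 to b0
  b5←b3: walk b3 to b0
  b6←b2: walk b2→b1 to b0
  b6←b5: walk b5 to b0
  b7←b4: walk b4 to b0
  b7←b6: walk b6 to b0
  b8←b0: walk · to b0
  b8←b6: walk b6 to b0
  b8←b7: walk b7 to b0
  b0 → ∅
  b1 → {b3,b4,b5,b6}
  b2 → {b3,b5,b6}
  b3 → {b4,b5}
  b4 → {b7}
  b5 → {b6}
  b6 → {b7,b8}
  b7 → {b8}
  b8 → ∅

φ for m: defs {b7}
  DF⁺ = {b8}

Answer: ["b8"]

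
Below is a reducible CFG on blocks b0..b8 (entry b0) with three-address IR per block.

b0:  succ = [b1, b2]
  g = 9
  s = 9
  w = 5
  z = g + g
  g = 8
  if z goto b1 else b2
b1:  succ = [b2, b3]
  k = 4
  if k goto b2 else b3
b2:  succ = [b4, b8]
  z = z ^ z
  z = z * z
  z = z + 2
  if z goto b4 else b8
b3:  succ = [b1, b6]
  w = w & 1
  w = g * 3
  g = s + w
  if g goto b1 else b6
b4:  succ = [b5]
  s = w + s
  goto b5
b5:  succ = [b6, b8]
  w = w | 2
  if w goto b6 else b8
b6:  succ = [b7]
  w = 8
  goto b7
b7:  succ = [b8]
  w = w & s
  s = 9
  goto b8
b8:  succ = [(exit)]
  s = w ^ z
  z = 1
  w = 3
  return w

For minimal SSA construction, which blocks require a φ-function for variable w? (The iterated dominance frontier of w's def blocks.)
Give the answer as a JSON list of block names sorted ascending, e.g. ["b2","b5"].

Answer: ["b1", "b2", "b6", "b8"]

Working:
idom tree: b1←b0 b2←b0 b3←b1 b4←b2 b5←b4 b6←b0 b7←b6 b8←b0
Join-block Dom:
  b1: preds {b0,b3}: {b0} ∩ {b0,b1,b3} = {b0}; idom=b0
  b2: preds {b0,b1}: {b0} ∩ {b0,b1} = {b0}; idom=b0
  b6: preds {b3,b5}: {b0,b1,b3} ∩ {b0,b2,b4,b5} = {b0}; idom=b0
  b8: preds {b2,b5,b7}: {b0,b2} ∩ {b0,b2,b4,b5} ∩ {b0,b6,b7} = {b0}; idom=b0

DF derivation:
  join b1 pred b0: · stop@b0
  join b1 pred b3: b3→b1 stop@b0
  join b2 pred b0: · stop@b0
  join b2 pred b1: b1 stop@b0
  join b6 pred b3: b3→b1 stop@b0
  join b6 pred b5: b5→b4→b2 stop@b0
  join b8 pred b2: b2 stop@b0
  join b8 pred b5: b5→b4→b2 stop@b0
  join b8 pred b7: b7→b6 stop@b0
  b0: DF=∅
  b1: DF={b1,b2,b6}
  b2: DF={b6,b8}
  b3: DF={b1,b6}
  b4: DF={b6,b8}
  b5: DF={b6,b8}
  b6: DF={b8}
  b7: DF={b8}
  b8: DF=∅

φ for w: defs {b0,b3,b5,b6,b7,b8}
  DF⁺ = {b1,b2,b6,b8}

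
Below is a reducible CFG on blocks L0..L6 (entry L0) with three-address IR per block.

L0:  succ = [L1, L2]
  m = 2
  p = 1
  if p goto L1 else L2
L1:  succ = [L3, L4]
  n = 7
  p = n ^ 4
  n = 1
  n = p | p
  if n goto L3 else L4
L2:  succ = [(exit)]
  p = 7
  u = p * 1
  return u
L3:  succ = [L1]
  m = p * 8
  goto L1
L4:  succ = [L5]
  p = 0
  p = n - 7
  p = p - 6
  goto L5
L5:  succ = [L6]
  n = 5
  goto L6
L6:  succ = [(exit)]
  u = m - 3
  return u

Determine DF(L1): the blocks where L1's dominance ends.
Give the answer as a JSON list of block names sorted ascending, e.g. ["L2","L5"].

Answer: ["L1"]

Analysis:
idom tree: L1←L0 L2←L0 L3←L1 L4←L1 L5←L4 L6←L5
Dom at joins:
  L1: preds {L0,L3}: {L0} ∩ {L0,L1,L3} = {L0}; idom=L0

Frontier:
  join L1 pred L0: · stop@L0
  join L1 pred L3: L3→L1 stop@L0
  L0: DF=∅
  L1: DF={L1}
  L2: DF=∅
  L3: DF={L1}
  L4: DF=∅
  L5: DF=∅
  L6: DF=∅

DF(L1) = ["L1"]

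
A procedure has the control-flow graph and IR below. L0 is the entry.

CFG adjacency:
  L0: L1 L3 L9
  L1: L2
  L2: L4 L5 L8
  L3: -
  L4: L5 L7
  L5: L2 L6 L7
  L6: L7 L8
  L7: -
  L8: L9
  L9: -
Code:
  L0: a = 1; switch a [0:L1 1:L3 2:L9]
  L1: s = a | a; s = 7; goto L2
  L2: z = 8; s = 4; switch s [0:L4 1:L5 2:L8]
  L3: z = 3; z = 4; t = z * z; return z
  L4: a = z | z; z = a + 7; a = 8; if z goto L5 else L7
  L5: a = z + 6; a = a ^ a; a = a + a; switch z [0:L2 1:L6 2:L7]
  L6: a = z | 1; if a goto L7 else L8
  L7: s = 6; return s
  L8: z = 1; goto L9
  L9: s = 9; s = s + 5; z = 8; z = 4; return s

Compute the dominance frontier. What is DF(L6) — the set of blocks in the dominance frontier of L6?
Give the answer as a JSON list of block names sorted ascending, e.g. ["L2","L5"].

idom tree: L1←L0 L2←L1 L3←L0 L4←L2 L5←L2 L6←L5 L7←L2 L8←L2 L9←L0
Dom at joins:
  L2: preds {L1,L5}: {L0,L1} ∩ {L0,L1,L2,L5} = {L0,L1}; idom=L1
  L5: preds {L2,L4}: {L0,L1,L2} ∩ {L0,L1,L2,L4} = {L0,L1,L2}; idom=L2
  L7: preds {L4,L5,L6}: {L0,L1,L2,L4} ∩ {L0,L1,L2,L5} ∩ {L0,L1,L2,L5,L6} = {L0,L1,L2}; idom=L2
  L8: preds {L2,L6}: {L0,L1,L2} ∩ {L0,L1,L2,L5,L6} = {L0,L1,L2}; idom=L2
  L9: preds {L0,L8}: {L0} ∩ {L0,L1,L2,L8} = {L0}; idom=L0

DF walk-up:
  join L2 pred L1: · stop@L1
  join L2 pred L5: L5→L2 stop@L1
  join L5 pred L2: · stop@L2
  join L5 pred L4: L4 stop@L2
  join L7 pred L4: L4 stop@L2
  join L7 pred L5: L5 stop@L2
  join L7 pred L6: L6→L5 stop@L2
  join L8 pred L2: · stop@L2
  join L8 pred L6: L6→L5 stop@L2
  join L9 pred L0: · stop@L0
  join L9 pred L8: L8→L2→L1 stop@L0
  DF(L0)=∅
  DF(L1)={L9}
  DF(L2)={L2,L9}
  DF(L3)=∅
  DF(L4)={L5,L7}
  DF(L5)={L2,L7,L8}
  DF(L6)={L7,L8}
  DF(L7)=∅
  DF(L8)={L9}
  DF(L9)=∅

DF(L6) = ["L7", "L8"]

Answer: ["L7", "L8"]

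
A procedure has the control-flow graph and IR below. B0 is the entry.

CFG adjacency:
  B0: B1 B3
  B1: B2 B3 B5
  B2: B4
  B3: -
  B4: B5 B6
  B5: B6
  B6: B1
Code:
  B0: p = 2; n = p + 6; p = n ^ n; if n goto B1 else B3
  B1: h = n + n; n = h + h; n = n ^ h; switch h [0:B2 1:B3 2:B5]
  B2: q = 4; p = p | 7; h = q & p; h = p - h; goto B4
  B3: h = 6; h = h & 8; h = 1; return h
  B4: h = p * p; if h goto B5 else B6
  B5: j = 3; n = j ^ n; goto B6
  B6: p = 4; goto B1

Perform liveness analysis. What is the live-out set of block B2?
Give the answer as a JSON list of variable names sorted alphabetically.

def/use:
  B0 def {n,p} use ∅
  B1 def {h,n} use {n}
  B2 def {h,p,q} use {p}
  B3 def {h} use ∅
  B4 def {h} use {p}
  B5 def {j,n} use {n}
  B6 def {p} use ∅

Live sets:
  B0 li=∅ lo={n,p}
  B1 li={n,p} lo={n,p}
  B2 li={n,p} lo={n,p}
  B3 li=∅ lo=∅
  B4 li={n,p} lo={n}
  B5 li={n} lo={n}
  B6 li={n} lo={n,p}

live-out(B2) = ["n", "p"]

Answer: ["n", "p"]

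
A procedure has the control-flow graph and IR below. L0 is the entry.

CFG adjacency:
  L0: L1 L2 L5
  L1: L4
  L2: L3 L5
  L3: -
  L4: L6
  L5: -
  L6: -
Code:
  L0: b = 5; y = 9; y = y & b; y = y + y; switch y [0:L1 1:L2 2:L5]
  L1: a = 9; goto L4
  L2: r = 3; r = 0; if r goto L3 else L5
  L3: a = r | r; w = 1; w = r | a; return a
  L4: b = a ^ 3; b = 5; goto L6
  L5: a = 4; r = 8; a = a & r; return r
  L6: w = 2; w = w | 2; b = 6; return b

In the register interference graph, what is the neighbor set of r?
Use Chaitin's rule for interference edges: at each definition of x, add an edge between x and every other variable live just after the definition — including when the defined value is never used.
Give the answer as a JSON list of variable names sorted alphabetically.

Answer: ["a", "w"]

Derivation:
Block summaries:
  L0: {b,y} / ∅
  L1: {a} / ∅
  L2: {r} / ∅
  L3: {a,w} / {r}
  L4: {b} / {a}
  L5: {a,r} / ∅
  L6: {b,w} / ∅

Backward fixpoint:
  L0: in=∅ out=∅
  L1: in=∅ out={a}
  L2: in=∅ out={r}
  L3: in={r} out=∅
  L4: in={a} out=∅
  L5: in=∅ out=∅
  L6: in=∅ out=∅

Interference:
  a↔{r,w}
  b↔{y}
  r↔{a,w}
  w↔{a,r}
  y↔{b}

N(r) = ["a", "w"]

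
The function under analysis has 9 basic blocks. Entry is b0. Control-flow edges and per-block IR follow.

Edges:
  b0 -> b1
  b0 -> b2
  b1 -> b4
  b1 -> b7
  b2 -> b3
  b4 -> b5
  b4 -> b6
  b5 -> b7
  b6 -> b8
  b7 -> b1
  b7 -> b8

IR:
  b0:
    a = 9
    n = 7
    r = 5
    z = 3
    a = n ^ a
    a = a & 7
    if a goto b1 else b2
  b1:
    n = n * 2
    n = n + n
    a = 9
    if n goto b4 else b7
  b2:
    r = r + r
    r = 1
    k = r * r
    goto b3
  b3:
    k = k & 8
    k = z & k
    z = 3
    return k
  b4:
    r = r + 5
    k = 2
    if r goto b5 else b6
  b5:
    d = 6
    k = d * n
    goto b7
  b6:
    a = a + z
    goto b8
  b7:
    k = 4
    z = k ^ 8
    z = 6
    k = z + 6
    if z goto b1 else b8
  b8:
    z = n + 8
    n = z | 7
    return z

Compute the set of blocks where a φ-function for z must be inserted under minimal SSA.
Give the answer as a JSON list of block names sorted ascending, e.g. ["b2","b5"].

idom tree: b1←b0 b2←b0 b3←b2 b4←b1 b5←b4 b6←b4 b7←b1 b8←b1
Join-block Dom:
  b1: preds {b0,b7}: {b0} ∩ {b0,b1,b7} = {b0}; idom=b0
  b7: preds {b1,b5}: {b0,b1} ∩ {b0,b1,b4,b5} = {b0,b1}; idom=b1
  b8: preds {b6,b7}: {b0,b1,b4,b6} ∩ {b0,b1,b7} = {b0,b1}; idom=b1

Frontier:
  join b1 pred b0: · stop@b0
  join b1 pred b7: b7→b1 stop@b0
  join b7 pred b1: · stop@b1
  join b7 pred b5: b5→b4 stop@b1
  join b8 pred b6: b6→b4 stop@b1
  join b8 pred b7: b7 stop@b1
  b0: DF=∅
  b1: DF={b1}
  b2: DF=∅
  b3: DF=∅
  b4: DF={b7,b8}
  b5: DF={b7}
  b6: DF={b8}
  b7: DF={b1,b8}
  b8: DF=∅

φ for z: defs {b0,b3,b7,b8}
  DF⁺ = {b1,b8}

Answer: ["b1", "b8"]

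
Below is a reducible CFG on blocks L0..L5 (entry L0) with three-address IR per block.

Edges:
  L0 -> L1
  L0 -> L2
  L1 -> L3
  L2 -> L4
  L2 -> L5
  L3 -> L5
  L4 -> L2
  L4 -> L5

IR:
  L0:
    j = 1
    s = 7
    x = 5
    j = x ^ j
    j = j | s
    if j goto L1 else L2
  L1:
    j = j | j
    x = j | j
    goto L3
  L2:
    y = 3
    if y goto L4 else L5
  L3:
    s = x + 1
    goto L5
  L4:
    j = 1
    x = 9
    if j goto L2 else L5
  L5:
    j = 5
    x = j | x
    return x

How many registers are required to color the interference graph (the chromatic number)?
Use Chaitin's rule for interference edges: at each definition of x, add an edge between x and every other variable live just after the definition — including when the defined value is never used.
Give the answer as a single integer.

def/use:
  L0: def={j,s,x} ue=∅
  L1: def={j,x} ue={j}
  L2: def={y} ue=∅
  L3: def={s} ue={x}
  L4: def={j,x} ue=∅
  L5: def={j,x} ue={x}

Liveness:
  live L0: ∅→{j,x}
  live L1: {j}→{x}
  live L2: {x}→{x}
  live L3: {x}→{x}
  live L4: ∅→{x}
  live L5: {x}→∅

Interfere edges:
  j: {s,x}
  s: {j,x}
  x: {j,s,y}
  y: {x}

Registers:
  {j,s,x} pairwise interfere (3-clique) ⇒ χ ≥ 3
  assign j→c1 s→c2 x→c0 y→c1 — no edge inside a register ⇒ χ ≤ 3
  χ = 3

Answer: 3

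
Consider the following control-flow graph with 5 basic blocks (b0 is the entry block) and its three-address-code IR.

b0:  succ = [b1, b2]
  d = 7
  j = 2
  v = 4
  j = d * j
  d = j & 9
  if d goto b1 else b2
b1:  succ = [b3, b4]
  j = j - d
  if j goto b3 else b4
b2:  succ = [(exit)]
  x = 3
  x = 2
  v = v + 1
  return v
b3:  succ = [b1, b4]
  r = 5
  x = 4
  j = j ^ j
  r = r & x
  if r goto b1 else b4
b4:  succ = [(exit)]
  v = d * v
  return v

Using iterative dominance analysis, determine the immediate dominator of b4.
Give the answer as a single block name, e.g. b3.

Answer: b1

Analysis:
idom tree: b1←b0 b2←b0 b3←b1 b4←b1
Dom∩ at merges:
  b1: preds {b0,b3}: {b0} ∩ {b0,b1,b3} = {b0}; idom=b0
  b4: preds {b1,b3}: {b0,b1} ∩ {b0,b1,b3} = {b0,b1}; idom=b1

idom(b4) = b1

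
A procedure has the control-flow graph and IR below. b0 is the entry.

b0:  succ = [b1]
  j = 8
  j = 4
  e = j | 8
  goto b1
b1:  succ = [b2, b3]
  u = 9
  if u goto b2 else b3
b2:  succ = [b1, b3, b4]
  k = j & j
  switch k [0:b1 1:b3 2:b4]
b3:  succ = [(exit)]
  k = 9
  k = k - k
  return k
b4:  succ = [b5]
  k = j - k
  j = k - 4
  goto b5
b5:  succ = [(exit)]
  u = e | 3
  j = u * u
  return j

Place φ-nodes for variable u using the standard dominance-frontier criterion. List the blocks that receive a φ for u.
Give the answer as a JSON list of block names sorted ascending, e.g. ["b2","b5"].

idom tree: b1←b0 b2←b1 b3←b1 b4←b2 b5←b4
Join-block Dom:
  b1: preds {b0,b2}: {b0} ∩ {b0,b1,b2} = {b0}; idom=b0
  b3: preds {b1,b2}: {b0,b1} ∩ {b0,b1,b2} = {b0,b1}; idom=b1

DF derivation:
  b1←b0: walk · to b0
  b1←b2: walk b2→b1 to b0
  b3←b1: walk · to b1
  b3←b2: walk b2 to b1
  b0: DF=∅
  b1: DF={b1}
  b2: DF={b1,b3}
  b3: DF=∅
  b4: DF=∅
  b5: DF=∅

φ for u: defs {b1,b5}
  DF⁺ = {b1}

Answer: ["b1"]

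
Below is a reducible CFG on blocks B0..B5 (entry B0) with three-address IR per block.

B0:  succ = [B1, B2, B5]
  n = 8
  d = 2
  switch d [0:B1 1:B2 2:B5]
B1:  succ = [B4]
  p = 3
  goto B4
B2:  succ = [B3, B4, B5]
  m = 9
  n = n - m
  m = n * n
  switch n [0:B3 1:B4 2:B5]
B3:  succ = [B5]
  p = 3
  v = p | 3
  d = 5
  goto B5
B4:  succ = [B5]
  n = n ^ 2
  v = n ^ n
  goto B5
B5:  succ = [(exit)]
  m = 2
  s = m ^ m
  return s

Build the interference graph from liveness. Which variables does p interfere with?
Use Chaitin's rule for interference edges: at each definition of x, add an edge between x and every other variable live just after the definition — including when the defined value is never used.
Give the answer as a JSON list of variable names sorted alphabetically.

Answer: ["n"]

Working:
Per-block:
  B0 def {d,n} use ∅
  B1 def {p} use ∅
  B2 def {m,n} use {n}
  B3 def {d,p,v} use ∅
  B4 def {n,v} use {n}
  B5 def {m,s} use ∅

Liveness:
  B0 li=∅ lo={n}
  B1 li={n} lo={n}
  B2 li={n} lo={n}
  B3 li=∅ lo=∅
  B4 li={n} lo=∅
  B5 li=∅ lo=∅

Interference:
  d↔{n}
  m↔{n}
  n↔{d,m,p}
  p↔{n}
  s↔∅
  v↔∅

N(p) = ["n"]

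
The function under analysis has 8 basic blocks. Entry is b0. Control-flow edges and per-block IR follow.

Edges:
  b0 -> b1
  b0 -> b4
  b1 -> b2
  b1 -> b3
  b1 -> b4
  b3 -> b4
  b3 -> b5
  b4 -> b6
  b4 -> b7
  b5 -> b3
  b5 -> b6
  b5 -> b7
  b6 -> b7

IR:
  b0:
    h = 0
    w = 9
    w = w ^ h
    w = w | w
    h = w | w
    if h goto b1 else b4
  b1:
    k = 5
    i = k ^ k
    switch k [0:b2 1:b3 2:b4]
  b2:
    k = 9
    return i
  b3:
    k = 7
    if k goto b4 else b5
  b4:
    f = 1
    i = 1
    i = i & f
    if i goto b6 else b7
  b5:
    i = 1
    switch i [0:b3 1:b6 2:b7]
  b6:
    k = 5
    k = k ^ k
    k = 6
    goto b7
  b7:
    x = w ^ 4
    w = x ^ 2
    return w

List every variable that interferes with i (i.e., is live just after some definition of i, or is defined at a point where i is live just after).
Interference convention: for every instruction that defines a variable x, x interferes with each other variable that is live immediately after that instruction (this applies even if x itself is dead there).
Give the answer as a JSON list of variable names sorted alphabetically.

Answer: ["f", "k", "w"]

Working:
Block summaries:
  b0 def {h,w} use ∅
  b1 def {i,k} use ∅
  b2 def {k} use {i}
  b3 def {k} use ∅
  b4 def {f,i} use ∅
  b5 def {i} use ∅
  b6 def {k} use ∅
  b7 def {w,x} use {w}

Backward fixpoint:
  b0 li=∅ lo={w}
  b1 li={w} lo={i,w}
  b2 li={i} lo=∅
  b3 li={w} lo={w}
  b4 li={w} lo={w}
  b5 li={w} lo={w}
  b6 li={w} lo={w}
  b7 li={w} lo=∅

Interference:
  f↔{i,w}
  h↔{w}
  i↔{f,k,w}
  k↔{i,w}
  w↔{f,h,i,k}
  x↔∅

N(i) = ["f", "k", "w"]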